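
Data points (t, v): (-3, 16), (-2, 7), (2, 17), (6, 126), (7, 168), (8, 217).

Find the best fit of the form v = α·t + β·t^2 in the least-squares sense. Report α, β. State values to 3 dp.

α = 3.140, β = 2.987

Sums needed: Σt·t = 166, Σt·t^2 = 1044, Σt^2·t^2 = 7906.
And Σt·v = 3640, Σt^2·v = 26896.
Normal equations: [[166, 1044]; [1044, 7906]]·[α, β]ᵀ = [3640, 26896]ᵀ.
Δ = 166·7906 − 1044² = 222460.
α = (3640·7906 − 1044·26896)/222460 = 174604/55615; β = (166·26896 − 1044·3640)/222460 = 166144/55615.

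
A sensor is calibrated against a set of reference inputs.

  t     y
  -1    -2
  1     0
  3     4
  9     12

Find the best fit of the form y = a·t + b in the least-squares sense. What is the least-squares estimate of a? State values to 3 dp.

a = 1.429

Normal-equation sums: Σt·t = 92, Σt = 12, Σ1 = 4.
Right-hand side: Σt·y = 122, Σy = 14.
AᵀA·[a, b]ᵀ = Aᵀy becomes [[92, 12]; [12, 4]]·[a, b]ᵀ = [122, 14]ᵀ.
Determinant 92·4 − 12² = 224.
a = (122·4 − 12·14)/224 = 10/7; b = (92·14 − 12·122)/224 = -11/14.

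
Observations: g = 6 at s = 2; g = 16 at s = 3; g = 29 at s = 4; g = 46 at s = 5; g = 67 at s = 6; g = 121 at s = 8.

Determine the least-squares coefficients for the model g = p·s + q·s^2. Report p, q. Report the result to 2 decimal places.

p = -0.69, q = 1.98

Compute the Gram sums: Σs·s = 154, Σs·s^2 = 952, Σs^2·s^2 = 6370.
And Σs·g = 1776, Σs^2·g = 11938.
MᵀM·[p, q]ᵀ = Mᵀg becomes [[154, 952]; [952, 6370]]·[p, q]ᵀ = [1776, 11938]ᵀ.
Eliminating q: 6370·(row 1) − 952·(row 2) gives 74676·p = 6370·1776 − 952·11938 = -51856, so p = -1852/2667.
Then q = (11938 − 952·(-1852/2667))/6370 = 5275/2667.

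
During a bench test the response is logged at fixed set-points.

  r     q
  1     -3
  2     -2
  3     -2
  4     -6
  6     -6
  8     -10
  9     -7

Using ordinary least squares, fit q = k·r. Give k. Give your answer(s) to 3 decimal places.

k = -1.024

The normal equations are: 211·k = -216.
Hence k = -216 / 211 ≈ -1.0237.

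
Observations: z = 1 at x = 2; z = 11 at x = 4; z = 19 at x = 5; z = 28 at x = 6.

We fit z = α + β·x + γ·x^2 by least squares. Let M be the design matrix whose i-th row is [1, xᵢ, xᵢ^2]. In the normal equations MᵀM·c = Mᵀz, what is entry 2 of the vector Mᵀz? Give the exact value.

Entry 2 ↔ basis x, so (Mᵀz)_{2} = Σᵢ (x)·zᵢ = (2)·(1) + (4)·(11) + (5)·(19) + (6)·(28) = 309.

309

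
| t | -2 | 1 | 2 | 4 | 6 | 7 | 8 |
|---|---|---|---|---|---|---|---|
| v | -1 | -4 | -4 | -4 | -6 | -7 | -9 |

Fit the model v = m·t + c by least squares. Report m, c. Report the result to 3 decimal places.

m = -0.685, c = -2.458

With design matrix A, AᵀA = [[174, 26]; [26, 7]] and Aᵀv = [-183, -35]ᵀ.
det = 174·7 − 26² = 542.
m = ((-183)·7 − 26·(-35))/542 = -371/542; c = (174·(-35) − 26·(-183))/542 = -666/271.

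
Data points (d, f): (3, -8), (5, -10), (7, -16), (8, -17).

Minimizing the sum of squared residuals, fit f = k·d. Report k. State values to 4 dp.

Forming MᵀM = [[147]] and Mᵀf = [-322]ᵀ gives MᵀM·[k]ᵀ = Mᵀf.
k = (-322)/147 = -2.19048.

k = -2.1905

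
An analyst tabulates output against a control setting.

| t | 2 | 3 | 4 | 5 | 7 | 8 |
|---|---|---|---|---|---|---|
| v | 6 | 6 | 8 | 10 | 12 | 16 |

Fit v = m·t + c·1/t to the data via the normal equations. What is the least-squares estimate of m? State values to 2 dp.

m = 1.80

Normal-equation sums: Σt·t = 167, Σt·1/t = 6, Σ1/t·1/t = 352549/705600.
Moment sums: Σt·v = 324, Σ1/t·v = 89/7.
So AᵀA·[m, c]ᵀ = Aᵀv: [[167, 6]; [6, 352549/705600]]·[m, c]ᵀ = [324, 89/7]ᵀ.
det = 167·(352549/705600) − 6² = 33474083/705600.
m = (324·(352549/705600) − 6·(89/7))/(33474083/705600) = 60398676/33474083; c = (167·(89/7) − 6·324)/(33474083/705600) = 126504000/33474083.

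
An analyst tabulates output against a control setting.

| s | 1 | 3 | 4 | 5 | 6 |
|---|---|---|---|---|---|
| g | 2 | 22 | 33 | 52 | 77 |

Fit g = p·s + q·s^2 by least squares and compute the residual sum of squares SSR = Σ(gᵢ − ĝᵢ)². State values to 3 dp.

SSR = 9.850

Compute the Gram sums: Σs·s = 87, Σs·s^2 = 433, Σs^2·s^2 = 2259.
For Mᵀg: Σs·g = 922, Σs^2·g = 4800.
So MᵀM·[p, q]ᵀ = Mᵀg: [[87, 433]; [433, 2259]]·[p, q]ᵀ = [922, 4800]ᵀ.
Eliminating q: 2259·(row 1) − 433·(row 2) gives 9044·p = 2259·922 − 433·4800 = 4398, so p = 2199/4522.
Then q = (4800 − 433·(2199/4522))/2259 = 9187/4522.
Residuals: -1171/2261, 5102/2261, -193/133, -2763/2261, 2134/2261; SSR = 22271/2261.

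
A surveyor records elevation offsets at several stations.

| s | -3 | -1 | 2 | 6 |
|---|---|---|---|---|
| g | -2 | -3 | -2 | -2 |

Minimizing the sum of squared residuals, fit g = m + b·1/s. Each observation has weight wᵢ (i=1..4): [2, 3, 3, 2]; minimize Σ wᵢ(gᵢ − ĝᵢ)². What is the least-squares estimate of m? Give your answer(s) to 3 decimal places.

m = -2.178

Forming MᵀWM = [[10, -11/6]; [-11/6, 145/36]] and MᵀWg = [-23, 20/3]ᵀ gives MᵀWM·[m, b]ᵀ = MᵀWg.
det = 10·(145/36) − (-11/6)² = 443/12.
m = ((-23)·(145/36) − (-11/6)·(20/3))/(443/12) = -965/443; b = (10·(20/3) − (-11/6)·(-23))/(443/12) = 294/443.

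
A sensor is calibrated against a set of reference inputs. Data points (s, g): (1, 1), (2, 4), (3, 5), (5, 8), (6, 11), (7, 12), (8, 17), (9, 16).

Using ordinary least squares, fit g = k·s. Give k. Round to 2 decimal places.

Setting ∂/∂k … = 0 gives: 269·k = 494.
(Σs·s = 269, Σs·g = 494.)
k = 494/269 = 1.83643.

k = 1.84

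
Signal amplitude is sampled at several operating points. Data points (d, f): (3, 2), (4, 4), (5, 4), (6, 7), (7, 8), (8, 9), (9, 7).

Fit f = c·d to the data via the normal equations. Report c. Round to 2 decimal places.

The normal system MᵀM·[c]ᵀ = Mᵀf is [[280]]·[c]ᵀ = [275]ᵀ.
Hence c = 275 / 280 ≈ 0.982143.

c = 0.98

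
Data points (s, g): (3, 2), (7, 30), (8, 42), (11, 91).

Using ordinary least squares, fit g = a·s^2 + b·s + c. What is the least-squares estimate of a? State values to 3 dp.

a = 1.036

Forming AᵀA = [[21219, 2213, 243]; [2213, 243, 29]; [243, 29, 4]] and Aᵀg = [15187, 1553, 165]ᵀ gives AᵀA·[a, b, c]ᵀ = Aᵀg.
Inverting the 3×3 Gram matrix, [a, b, c]ᵀ = [8113/7832, -26471/7832, 2765/979]ᵀ.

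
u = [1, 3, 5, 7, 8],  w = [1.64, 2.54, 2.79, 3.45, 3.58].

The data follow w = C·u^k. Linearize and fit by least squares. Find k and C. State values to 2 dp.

Taking logs, ln w = k·ln u + ln C, so regress ln w on ln u.
AᵀA = [[11.9079, 6.7334]; [6.7334, 5]], rhs = [7.7372, 4.9666]ᵀ  (here Σln u = 6.7334, Σ(ln u)² = 11.9079, Σln w = 4.9666, Σln u·ln w = 7.7372).
Δ = 11.9079·5 − (6.7334)² = 14.2007; k = (7.7372·5 − 6.7334·4.9666)/14.2007 = 0.36927, ln C = (11.9079·4.9666 − 6.7334·7.7372)/14.2007 = 0.49604, so C = exp(0.49604) = 1.64221.

k = 0.37, C = 1.64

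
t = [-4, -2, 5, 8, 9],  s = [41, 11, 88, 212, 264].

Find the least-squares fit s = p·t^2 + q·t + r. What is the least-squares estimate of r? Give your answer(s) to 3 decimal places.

r = 2.943

Sums needed: Σt^2·t^2 = 11554, Σt^2·t = 1294, Σt^2 = 190, Σt·t = 190, Σt = 16, Σ1 = 5.
And Σt^2·s = 37852, Σt·s = 4326, Σs = 616.
So XᵀX·[p, q, r]ᵀ = Xᵀs: [[11554, 1294, 190]; [1294, 190, 16]; [190, 16, 5]]·[p, q, r]ᵀ = [37852, 4326, 616]ᵀ.
Solving the 3×3 system (Gaussian elimination) gives p = 486793/163704, q = 371399/163704, r = 80287/27284.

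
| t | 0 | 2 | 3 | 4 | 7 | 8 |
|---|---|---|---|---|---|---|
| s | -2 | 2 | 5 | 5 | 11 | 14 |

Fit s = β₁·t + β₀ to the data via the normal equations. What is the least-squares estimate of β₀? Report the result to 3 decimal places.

Normal-equation sums: Σt·t = 142, Σt = 24, Σ1 = 6.
Right-hand side: Σt·s = 228, Σs = 35.
AᵀA·[β₁, β₀]ᵀ = Aᵀs becomes [[142, 24]; [24, 6]]·[β₁, β₀]ᵀ = [228, 35]ᵀ.
det = 142·6 − 24² = 276.
β₁ = (228·6 − 24·35)/276 = 44/23; β₀ = (142·35 − 24·228)/276 = -251/138.

β₀ = -1.819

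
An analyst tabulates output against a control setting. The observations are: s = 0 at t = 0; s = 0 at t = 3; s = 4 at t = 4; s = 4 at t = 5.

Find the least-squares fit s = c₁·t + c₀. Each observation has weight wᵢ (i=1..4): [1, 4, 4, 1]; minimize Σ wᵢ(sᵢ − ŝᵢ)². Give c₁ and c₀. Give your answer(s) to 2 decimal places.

c₁ = 1.12, c₀ = -1.69

With design matrix M, MᵀWM = [[125, 33]; [33, 10]] and MᵀWs = [84, 20]ᵀ.
Eliminating c₀: 10·(row 1) − 33·(row 2) gives 161·c₁ = 10·84 − 33·20 = 180, so c₁ = 180/161.
Then c₀ = (20 − 33·(180/161))/10 = -272/161.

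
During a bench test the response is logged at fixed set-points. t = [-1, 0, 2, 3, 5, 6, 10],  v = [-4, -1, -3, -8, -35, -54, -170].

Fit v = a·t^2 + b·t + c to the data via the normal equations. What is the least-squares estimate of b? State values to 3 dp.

b = 2.951

With design matrix M, MᵀM = [[12019, 1375, 175]; [1375, 175, 25]; [175, 25, 7]] and Mᵀv = [-19907, -2225, -275]ᵀ.
Inverting the 3×3 Gram matrix, [a, b, c]ᵀ = [-1438/721, 304/103, 25/721]ᵀ.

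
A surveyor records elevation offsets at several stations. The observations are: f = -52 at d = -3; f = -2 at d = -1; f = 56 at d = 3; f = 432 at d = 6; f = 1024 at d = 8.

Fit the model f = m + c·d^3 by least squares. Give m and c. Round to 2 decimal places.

From the data, Σ1 = 5, Σd^3 = 727, Σd^3·d^3 = 310259.
For Aᵀf: Σf = 1458, Σd^3·f = 620518.
So AᵀA·[m, c]ᵀ = Aᵀf: [[5, 727]; [727, 310259]]·[m, c]ᵀ = [1458, 620518]ᵀ.
Eliminating c: 310259·(row 1) − 727·(row 2) gives 1022766·m = 310259·1458 − 727·620518 = 1241036, so m = 620518/511383.
Then c = (620518 − 727·(620518/511383))/310259 = 1021312/511383.

m = 1.21, c = 2.00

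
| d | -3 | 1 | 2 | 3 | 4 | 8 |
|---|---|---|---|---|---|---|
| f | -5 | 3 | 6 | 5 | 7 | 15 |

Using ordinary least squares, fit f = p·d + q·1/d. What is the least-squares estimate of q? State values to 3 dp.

q = 1.429

The normal system MᵀM·[p, q]ᵀ = Mᵀf is [[103, 6]; [6, 893/576]]·[p, q]ᵀ = [193, 311/24]ᵀ.
Δ = 103·(893/576) − 6² = 71243/576.
p = (193·(893/576) − 6·(311/24))/(71243/576) = 127565/71243; q = (103·(311/24) − 6·193)/(71243/576) = 101784/71243.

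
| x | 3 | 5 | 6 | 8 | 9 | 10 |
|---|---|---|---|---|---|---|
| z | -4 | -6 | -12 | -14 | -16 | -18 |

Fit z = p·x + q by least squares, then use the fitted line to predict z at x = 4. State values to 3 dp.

ẑ = -5.837

Sums needed: Σx·x = 315, Σx = 41, Σ1 = 6.
And Σx·z = -550, Σz = -70.
So MᵀM·[p, q]ᵀ = Mᵀz: [[315, 41]; [41, 6]]·[p, q]ᵀ = [-550, -70]ᵀ.
det = 315·6 − 41² = 209.
p = ((-550)·6 − 41·(-70))/209 = -430/209; q = (315·(-70) − 41·(-550))/209 = 500/209.
At x = 4: ẑ = (-430/209)·(4) + (500/209)·(1) = -1220/209.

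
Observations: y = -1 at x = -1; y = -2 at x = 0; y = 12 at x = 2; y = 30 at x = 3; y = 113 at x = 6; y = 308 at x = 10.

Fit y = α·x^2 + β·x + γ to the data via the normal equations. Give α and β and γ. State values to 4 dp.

α = 2.9396, β = 1.6196, γ = -2.2220

Entries of AᵀA: Σx^2·x^2 = 11394, Σx^2·x = 1250, Σx^2 = 150, Σx·x = 150, Σx = 20, Σ1 = 6.
Right-hand side: Σx^2·y = 35185, Σx·y = 3873, Σy = 460.
Normal equations: [[11394, 1250, 150]; [1250, 150, 20]; [150, 20, 6]]·[α, β, γ]ᵀ = [35185, 3873, 460]ᵀ.
Row-reducing yields α = 438/149, β = 60331/37250, γ = -8277/3725.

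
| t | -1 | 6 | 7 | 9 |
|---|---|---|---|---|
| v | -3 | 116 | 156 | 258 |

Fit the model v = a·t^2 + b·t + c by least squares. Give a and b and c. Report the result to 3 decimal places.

a = 3.055, b = 1.640, c = -4.393

Sums needed: Σt^2·t^2 = 10259, Σt^2·t = 1287, Σt^2 = 167, Σt·t = 167, Σt = 21, Σ1 = 4.
Right-hand side: Σt^2·v = 32715, Σt·v = 4113, Σv = 527.
So XᵀX·[a, b, c]ᵀ = Xᵀv: [[10259, 1287, 167]; [1287, 167, 21]; [167, 21, 4]]·[a, b, c]ᵀ = [32715, 4113, 527]ᵀ.
Row-reducing yields a = 111299/36436, b = 59763/36436, c = -80023/18218.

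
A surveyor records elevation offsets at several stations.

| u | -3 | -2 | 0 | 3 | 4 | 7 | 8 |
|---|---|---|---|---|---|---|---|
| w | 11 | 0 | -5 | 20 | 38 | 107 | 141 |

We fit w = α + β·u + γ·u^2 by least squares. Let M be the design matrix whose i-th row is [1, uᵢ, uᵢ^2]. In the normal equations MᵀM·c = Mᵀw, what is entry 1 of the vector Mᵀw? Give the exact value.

Entry 1 ↔ basis 1, so (Mᵀw)_{1} = Σᵢ wᵢ = (1)·(11) + (1)·(0) + (1)·(-5) + (1)·(20) + (1)·(38) + (1)·(107) + (1)·(141) = 312.

312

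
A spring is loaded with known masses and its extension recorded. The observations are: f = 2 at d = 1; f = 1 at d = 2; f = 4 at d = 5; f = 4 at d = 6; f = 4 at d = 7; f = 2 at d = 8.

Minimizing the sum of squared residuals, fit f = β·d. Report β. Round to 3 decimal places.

The normal system XᵀX·[β]ᵀ = Xᵀf is [[179]]·[β]ᵀ = [92]ᵀ.
β = 92/179 = 0.513966.

β = 0.514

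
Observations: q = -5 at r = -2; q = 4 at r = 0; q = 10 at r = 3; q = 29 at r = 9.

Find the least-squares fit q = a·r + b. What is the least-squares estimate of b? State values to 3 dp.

Normal-equation sums: Σr·r = 94, Σr = 10, Σ1 = 4.
And Σr·q = 301, Σq = 38.
Determinant 94·4 − 10² = 276.
a = (301·4 − 10·38)/276 = 206/69; b = (94·38 − 10·301)/276 = 281/138.

b = 2.036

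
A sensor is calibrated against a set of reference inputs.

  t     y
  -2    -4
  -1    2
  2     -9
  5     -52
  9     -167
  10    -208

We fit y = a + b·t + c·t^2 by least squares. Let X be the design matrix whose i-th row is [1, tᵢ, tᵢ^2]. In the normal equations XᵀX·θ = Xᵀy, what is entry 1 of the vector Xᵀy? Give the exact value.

Entry 1 ↔ basis 1, so (Xᵀy)_{1} = Σᵢ yᵢ = (1)·(-4) + (1)·(2) + (1)·(-9) + (1)·(-52) + (1)·(-167) + (1)·(-208) = -438.

-438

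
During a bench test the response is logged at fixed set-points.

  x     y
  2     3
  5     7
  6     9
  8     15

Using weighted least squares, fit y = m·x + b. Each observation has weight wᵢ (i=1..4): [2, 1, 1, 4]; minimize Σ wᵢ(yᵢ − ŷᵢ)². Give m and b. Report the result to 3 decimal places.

Sums needed: Σwᵢ·x·x = 325, Σwᵢ·x = 47, Σwᵢ·1 = 8.
And Σwᵢ·x·y = 581, Σwᵢ·y = 82.
Normal equations: [[325, 47]; [47, 8]]·[m, b]ᵀ = [581, 82]ᵀ.
det = 325·8 − 47² = 391.
m = (581·8 − 47·82)/391 = 794/391; b = (325·82 − 47·581)/391 = -657/391.

m = 2.031, b = -1.680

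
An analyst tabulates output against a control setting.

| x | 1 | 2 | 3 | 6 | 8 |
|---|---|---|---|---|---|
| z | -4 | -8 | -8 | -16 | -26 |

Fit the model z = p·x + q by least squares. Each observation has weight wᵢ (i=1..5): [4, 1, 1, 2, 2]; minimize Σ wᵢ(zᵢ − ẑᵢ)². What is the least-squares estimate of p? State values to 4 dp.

p = -2.9313

From the data, Σwᵢ·x·x = 217, Σwᵢ·x = 37, Σwᵢ·1 = 10.
Right-hand side: Σwᵢ·x·z = -664, Σwᵢ·z = -116.
Normal equations: [[217, 37]; [37, 10]]·[p, q]ᵀ = [-664, -116]ᵀ.
Eliminating q: 10·(row 1) − 37·(row 2) gives 801·p = 10·(-664) − 37·(-116) = -2348, so p = -2348/801.
Then q = ((-116) − 37·(-2348/801))/10 = -604/801.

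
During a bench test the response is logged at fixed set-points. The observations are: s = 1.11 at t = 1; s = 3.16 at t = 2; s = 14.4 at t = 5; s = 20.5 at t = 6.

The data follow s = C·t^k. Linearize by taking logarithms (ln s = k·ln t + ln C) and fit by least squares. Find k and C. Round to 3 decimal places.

k = 1.625, C = 1.075

Let Y = ln s. Fitting Y = k·ln t + ln C by least squares:
XᵀX = [[6.2811, 4.0943]; [4.0943, 4]], rhs = [10.5021, 6.9426]ᵀ  (here Σln t = 4.0943, Σ(ln t)² = 6.2811, Σln s = 6.9426, Σln t·ln s = 10.5021).
Slope k = (n·Σln t·ln s − Σln t·Σln s)/(n·Σ(ln t)² − (Σln t)²) = (4·10.5021 − 4.0943·6.9426)/8.3609 = 1.62460; ln C = (Σln s − k·Σln t)/n = 0.07273, so C = exp(0.07273) = 1.07544.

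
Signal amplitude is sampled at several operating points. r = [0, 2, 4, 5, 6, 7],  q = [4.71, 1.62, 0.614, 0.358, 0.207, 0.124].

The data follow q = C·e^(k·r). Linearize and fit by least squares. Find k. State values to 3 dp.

Taking logs, ln q = k·r + ln C, so regress ln q on r.
Σr = 24.0000, Σ(r)² = 130.0000, Σln q = -3.1454, Σr·ln q = -30.1848.
Equations: 130.0000·k + 24.0000·ln C = -30.1848;  24.0000·k + 6·ln C = -3.1454.
Solving (det = 204.0000): k = -0.51774, ln C = 1.54675.

k = -0.518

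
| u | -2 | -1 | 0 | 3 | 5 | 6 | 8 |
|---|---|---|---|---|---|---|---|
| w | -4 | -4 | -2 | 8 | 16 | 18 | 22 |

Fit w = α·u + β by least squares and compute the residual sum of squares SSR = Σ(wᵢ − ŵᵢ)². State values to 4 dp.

SSR = 12.8170

With design matrix M, MᵀM = [[139, 19]; [19, 7]] and Mᵀw = [400, 54]ᵀ.
Eliminating β: 7·(row 1) − 19·(row 2) gives 612·α = 7·400 − 19·54 = 1774, so α = 887/306.
Then β = (54 − 19·(887/306))/7 = -47/306.
Residuals: 199/102, -145/153, -565/306, -83/153, 254/153, 233/306, -317/306; SSR = 1961/153.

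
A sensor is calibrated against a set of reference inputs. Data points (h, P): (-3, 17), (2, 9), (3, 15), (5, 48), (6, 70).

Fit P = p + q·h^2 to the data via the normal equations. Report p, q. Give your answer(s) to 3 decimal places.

p = -0.530, q = 1.948

Entries of AᵀA: Σ1 = 5, Σh^2 = 83, Σh^2·h^2 = 2099.
Moment sums: ΣP = 159, Σh^2·P = 4044.
Determinant 5·2099 − 83² = 3606.
p = (159·2099 − 83·4044)/3606 = -637/1202; q = (5·4044 − 83·159)/3606 = 2341/1202.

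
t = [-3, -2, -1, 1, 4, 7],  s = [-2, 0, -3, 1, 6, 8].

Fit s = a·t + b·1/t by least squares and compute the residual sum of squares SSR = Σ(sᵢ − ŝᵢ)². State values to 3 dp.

SSR = 12.593

With design matrix X, XᵀX = [[80, 6]; [6, 17245/7056]] and Xᵀs = [90, 307/42]ᵀ.
det = 80·(17245/7056) − 6² = 70349/441.
a = (90·(17245/7056) − 6·(307/42))/(70349/441) = 621297/562792; b = (80·(307/42) − 6·90)/(70349/441) = 19740/70349.
Residuals: 790947/562792, 660777/281396, -909159/562792, -216425/562792, 213021/140698, 130697/562792; SSR = 3543619/281396.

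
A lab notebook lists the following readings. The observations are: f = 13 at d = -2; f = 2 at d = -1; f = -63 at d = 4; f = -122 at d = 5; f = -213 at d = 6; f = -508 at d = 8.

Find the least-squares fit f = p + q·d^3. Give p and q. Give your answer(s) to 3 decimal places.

Forming AᵀA = [[6, 908]; [908, 328586]] and Aᵀf = [-891, -325492]ᵀ gives AᵀA·[p, q]ᵀ = Aᵀf.
Determinant 6·328586 − 908² = 1147052.
p = ((-891)·328586 − 908·(-325492))/1147052 = 1388305/573526; q = (6·(-325492) − 908·(-891))/1147052 = -285981/286763.

p = 2.421, q = -0.997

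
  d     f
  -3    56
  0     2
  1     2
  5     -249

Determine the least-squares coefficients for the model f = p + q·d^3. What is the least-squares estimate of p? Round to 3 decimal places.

p = 2.513

Entries of XᵀX: Σ1 = 4, Σd^3 = 99, Σd^3·d^3 = 16355.
Moment sums: Σf = -189, Σd^3·f = -32635.
So XᵀX·[p, q]ᵀ = Xᵀf: [[4, 99]; [99, 16355]]·[p, q]ᵀ = [-189, -32635]ᵀ.
Δ = 4·16355 − 99² = 55619.
p = ((-189)·16355 − 99·(-32635))/55619 = 139770/55619; q = (4·(-32635) − 99·(-189))/55619 = -111829/55619.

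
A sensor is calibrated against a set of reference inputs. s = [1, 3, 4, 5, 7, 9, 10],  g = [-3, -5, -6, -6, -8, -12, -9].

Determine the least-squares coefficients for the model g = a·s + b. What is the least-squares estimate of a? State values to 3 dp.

a = -0.832

Normal-equation sums: Σs·s = 281, Σs = 39, Σ1 = 7.
Right-hand side: Σs·g = -326, Σg = -49.
Determinant 281·7 − 39² = 446.
a = ((-326)·7 − 39·(-49))/446 = -371/446; b = (281·(-49) − 39·(-326))/446 = -1055/446.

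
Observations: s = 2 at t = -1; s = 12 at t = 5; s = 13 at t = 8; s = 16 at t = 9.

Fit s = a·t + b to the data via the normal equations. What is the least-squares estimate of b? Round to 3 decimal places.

b = 3.815

Forming MᵀM = [[171, 21]; [21, 4]] and Mᵀs = [306, 43]ᵀ gives MᵀM·[a, b]ᵀ = Mᵀs.
Eliminating b: 4·(row 1) − 21·(row 2) gives 243·a = 4·306 − 21·43 = 321, so a = 107/81.
Then b = (43 − 21·(107/81))/4 = 103/27.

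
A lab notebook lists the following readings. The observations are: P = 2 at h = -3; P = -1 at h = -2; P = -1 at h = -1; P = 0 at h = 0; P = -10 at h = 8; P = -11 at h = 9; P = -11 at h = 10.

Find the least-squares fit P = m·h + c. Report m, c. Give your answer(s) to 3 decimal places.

m = -1.000, c = -1.571

MᵀM·[m, c]ᵀ = MᵀP reads: 259·m + 21·c = -292;  21·m + 7·c = -32.
(Σh·h = 259, Σh = 21, Σ1 = 7, Σh·P = -292, ΣP = -32.)
Determinant 259·7 − 21² = 1372.
m = ((-292)·7 − 21·(-32))/1372 = -1; c = (259·(-32) − 21·(-292))/1372 = -11/7.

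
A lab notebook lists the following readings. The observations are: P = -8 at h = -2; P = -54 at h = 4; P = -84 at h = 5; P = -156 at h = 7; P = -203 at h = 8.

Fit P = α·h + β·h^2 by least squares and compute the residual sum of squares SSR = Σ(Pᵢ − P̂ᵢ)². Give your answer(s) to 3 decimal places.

SSR = 2.620

Entries of MᵀM: Σh·h = 158, Σh·h^2 = 1036, Σh^2·h^2 = 7394.
And Σh·P = -3336, Σh^2·P = -23632.
So MᵀM·[α, β]ᵀ = MᵀP: [[158, 1036]; [1036, 7394]]·[α, β]ᵀ = [-3336, -23632]ᵀ.
Eliminating β: 7394·(row 1) − 1036·(row 2) gives 94956·α = 7394·(-3336) − 1036·(-23632) = -183632, so α = -45908/23739.
Then β = ((-23632) − 1036·(-45908/23739))/7394 = -69440/23739.
Residuals: -3968/23739, 12766/23739, -232/193, 20632/23739, -2531/7913; SSR = 62191/23739.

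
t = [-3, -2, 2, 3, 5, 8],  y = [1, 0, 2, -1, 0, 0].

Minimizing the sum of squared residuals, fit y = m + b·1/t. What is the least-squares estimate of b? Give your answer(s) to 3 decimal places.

b = 0.296

From the data, Σ1 = 6, Σ1/t = 13/40, Σ1/t·1/t = 11201/14400.
For Xᵀy: Σy = 2, Σ1/t·y = 1/3.
Eliminating b: (11201/14400)·(row 1) − (13/40)·(row 2) gives (4379/960)·m = (11201/14400)·2 − (13/40)·(1/3) = 10421/7200, so m = 20842/65685.
Then b = ((1/3) − (13/40)·(20842/65685))/(11201/14400) = 1296/4379.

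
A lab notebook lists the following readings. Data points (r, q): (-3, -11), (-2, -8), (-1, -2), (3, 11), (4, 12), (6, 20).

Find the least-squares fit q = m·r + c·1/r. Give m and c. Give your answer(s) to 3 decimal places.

Forming AᵀA = [[75, 6]; [6, 25/16]] and Aᵀq = [252, 59/3]ᵀ gives AᵀA·[m, c]ᵀ = Aᵀq.
det = 75·(25/16) − 6² = 1299/16.
m = (252·(25/16) − 6·(59/3))/(1299/16) = 4412/1299; c = (75·(59/3) − 6·252)/(1299/16) = -592/1299.

m = 3.396, c = -0.456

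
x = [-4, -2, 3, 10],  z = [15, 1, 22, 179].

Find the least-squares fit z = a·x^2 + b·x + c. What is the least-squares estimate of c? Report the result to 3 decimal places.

Entries of AᵀA: Σx^2·x^2 = 10353, Σx^2·x = 955, Σx^2 = 129, Σx·x = 129, Σx = 7, Σ1 = 4.
And Σx^2·z = 18342, Σx·z = 1794, Σz = 217.
Solving the 3×3 system (Gaussian elimination) gives a = 41863/27314, b = 69381/27314, c = 5143/13657.

c = 0.377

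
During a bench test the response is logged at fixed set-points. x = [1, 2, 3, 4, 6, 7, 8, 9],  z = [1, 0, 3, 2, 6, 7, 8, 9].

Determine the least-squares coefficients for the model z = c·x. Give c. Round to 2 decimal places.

c = 0.95

AᵀA·[c]ᵀ = Aᵀz reads: 260·c = 248.
(Σx·x = 260, Σx·z = 248.)
c = 248/260 = 0.953846.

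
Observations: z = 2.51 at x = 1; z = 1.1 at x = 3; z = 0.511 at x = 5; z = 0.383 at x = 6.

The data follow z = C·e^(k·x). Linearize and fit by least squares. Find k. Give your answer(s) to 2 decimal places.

k = -0.38

Taking logs, ln z = k·x + ln C, so regress ln z on x.
Over the data: Σx = 15.0000, Σ(x)² = 71.0000, Σln z = -0.6155, Σx·ln z = -7.9090.
Normal system: [[71.0000, 15.0000]; [15.0000, 4]]·[k, ln C]ᵀ = [-7.9090, -0.6155]ᵀ.
Slope k = (n·Σx·ln z − Σx·Σln z)/(n·Σ(x)² − (Σx)²) = (4·-7.9090 − 15.0000·-0.6155)/59.0000 = -0.37972; ln C = (Σln z − k·Σx)/n = 1.27007.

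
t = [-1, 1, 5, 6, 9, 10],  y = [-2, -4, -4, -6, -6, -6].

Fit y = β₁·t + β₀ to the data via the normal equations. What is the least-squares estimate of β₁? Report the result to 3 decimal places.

With design matrix A, AᵀA = [[244, 30]; [30, 6]] and Aᵀy = [-172, -28]ᵀ.
Eliminating β₀: 6·(row 1) − 30·(row 2) gives 564·β₁ = 6·(-172) − 30·(-28) = -192, so β₁ = -16/47.
Then β₀ = ((-28) − 30·(-16/47))/6 = -418/141.

β₁ = -0.340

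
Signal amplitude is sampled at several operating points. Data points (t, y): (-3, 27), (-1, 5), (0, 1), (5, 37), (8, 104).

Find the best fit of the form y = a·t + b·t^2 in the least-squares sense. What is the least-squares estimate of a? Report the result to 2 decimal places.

a = -2.83

Sums needed: Σt·t = 99, Σt·t^2 = 609, Σt^2·t^2 = 4803.
Right-hand side: Σt·y = 931, Σt^2·y = 7829.
Normal equations: [[99, 609]; [609, 4803]]·[a, b]ᵀ = [931, 7829]ᵀ.
Eliminating b: 4803·(row 1) − 609·(row 2) gives 104616·a = 4803·931 − 609·7829 = -296268, so a = -24689/8718.
Then b = (7829 − 609·(-24689/8718))/4803 = 17341/8718.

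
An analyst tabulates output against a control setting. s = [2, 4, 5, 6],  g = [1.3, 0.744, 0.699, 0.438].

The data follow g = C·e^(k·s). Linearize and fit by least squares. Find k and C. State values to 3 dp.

Linearized form: ln g = k·s + ln C. From the 4 transformed points,
AᵀA = [[81.0000, 17.0000]; [17.0000, 4]], rhs = [-7.4019, -1.2170]ᵀ  (here Σs = 17.0000, Σ(s)² = 81.0000, Σln g = -1.2170, Σs·ln g = -7.4019).
Slope k = (n·Σs·ln g − Σs·Σln g)/(n·Σ(s)² − (Σs)²) = (4·-7.4019 − 17.0000·-1.2170)/35.0000 = -0.25482; ln C = (Σln g − k·Σs)/n = 0.77873, so C = exp(0.77873) = 2.17870.

k = -0.255, C = 2.179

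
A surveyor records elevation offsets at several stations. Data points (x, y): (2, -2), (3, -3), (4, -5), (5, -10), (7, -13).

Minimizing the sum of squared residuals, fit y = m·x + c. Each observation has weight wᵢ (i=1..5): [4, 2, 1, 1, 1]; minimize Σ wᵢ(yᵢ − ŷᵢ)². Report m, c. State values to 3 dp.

Forming MᵀWM = [[124, 30]; [30, 9]] and MᵀWy = [-195, -42]ᵀ gives MᵀWM·[m, c]ᵀ = MᵀWy.
Determinant 124·9 − 30² = 216.
m = ((-195)·9 − 30·(-42))/216 = -55/24; c = (124·(-42) − 30·(-195))/216 = 107/36.

m = -2.292, c = 2.972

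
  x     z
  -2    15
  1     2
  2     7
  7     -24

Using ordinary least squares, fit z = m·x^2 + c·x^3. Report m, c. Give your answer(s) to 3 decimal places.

m = 2.762, c = -0.465

Entries of AᵀA: Σx^2·x^2 = 2434, Σx^2·x^3 = 16808, Σx^3·x^3 = 117778.
Moment sums: Σx^2·z = -1086, Σx^3·z = -8294.
AᵀA·[m, c]ᵀ = Aᵀz becomes [[2434, 16808]; [16808, 117778]]·[m, c]ᵀ = [-1086, -8294]ᵀ.
Determinant 2434·117778 − 16808² = 4162788.
m = ((-1086)·117778 − 16808·(-8294))/4162788 = 2874661/1040697; c = (2434·(-8294) − 16808·(-1086))/4162788 = -483527/1040697.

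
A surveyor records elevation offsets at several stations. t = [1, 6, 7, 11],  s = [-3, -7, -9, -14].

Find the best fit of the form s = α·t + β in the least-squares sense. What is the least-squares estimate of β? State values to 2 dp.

β = -1.38

Setting ∂/∂α … = 0 gives: 207·α + 25·β = -262;  25·α + 4·β = -33.
(Σt·t = 207, Σt = 25, Σ1 = 4, Σt·s = -262, Σs = -33.)
det = 207·4 − 25² = 203.
α = ((-262)·4 − 25·(-33))/203 = -223/203; β = (207·(-33) − 25·(-262))/203 = -281/203.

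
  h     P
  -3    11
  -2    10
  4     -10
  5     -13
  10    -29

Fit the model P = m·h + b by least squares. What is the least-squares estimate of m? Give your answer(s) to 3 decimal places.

Setting ∂/∂m … = 0 gives: 154·m + 14·b = -448;  14·m + 5·b = -31.
(Σh·h = 154, Σh = 14, Σ1 = 5, Σh·P = -448, ΣP = -31.)
det = 154·5 − 14² = 574.
m = ((-448)·5 − 14·(-31))/574 = -129/41; b = (154·(-31) − 14·(-448))/574 = 107/41.

m = -3.146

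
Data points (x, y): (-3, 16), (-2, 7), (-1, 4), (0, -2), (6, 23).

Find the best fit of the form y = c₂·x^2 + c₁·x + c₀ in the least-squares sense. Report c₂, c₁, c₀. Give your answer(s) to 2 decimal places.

Forming AᵀA = [[1394, 180, 50]; [180, 50, 0]; [50, 0, 5]] and Aᵀy = [1004, 72, 48]ᵀ gives AᵀA·[c₂, c₁, c₀]ᵀ = Aᵀy.
Row-reducing yields c₂ = 662/615, c₁ = -2496/1025, c₀ = -716/615.

c₂ = 1.08, c₁ = -2.44, c₀ = -1.16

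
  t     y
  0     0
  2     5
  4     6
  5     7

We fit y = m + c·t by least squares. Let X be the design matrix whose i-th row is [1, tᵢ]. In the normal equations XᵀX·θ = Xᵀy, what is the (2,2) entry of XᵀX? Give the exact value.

45

Row 2 ↔ basis t, column 2 ↔ basis t, so (XᵀX)_{2,2} = Σᵢ (t)·(t) = (0)·(0) + (2)·(2) + (4)·(4) + (5)·(5) = 45.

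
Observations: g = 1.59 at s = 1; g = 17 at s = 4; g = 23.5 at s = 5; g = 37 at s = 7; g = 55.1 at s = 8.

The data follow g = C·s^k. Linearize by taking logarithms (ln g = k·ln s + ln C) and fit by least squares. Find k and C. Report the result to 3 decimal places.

k = 1.668, C = 1.605

Linearized form: ln g = k·ln s + ln C. From the 5 transformed points,
Σln s = 7.0211, Σ(ln s)² = 12.6227, Σln g = 14.0740, Σln s·ln g = 24.3720.
Equations: 12.6227·k + 7.0211·ln C = 24.3720;  7.0211·k + 5·ln C = 14.0740.
Solving (det = 13.8181): k = 1.66774, ln C = 0.47293, so C = exp(0.47293) = 1.60469.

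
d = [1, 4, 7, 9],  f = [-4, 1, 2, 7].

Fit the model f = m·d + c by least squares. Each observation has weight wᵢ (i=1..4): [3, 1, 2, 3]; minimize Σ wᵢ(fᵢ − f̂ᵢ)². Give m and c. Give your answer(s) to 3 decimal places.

Forming XᵀWX = [[360, 48]; [48, 9]] and XᵀWf = [209, 14]ᵀ gives XᵀWX·[m, c]ᵀ = XᵀWf.
det = 360·9 − 48² = 936.
m = (209·9 − 48·14)/936 = 31/24; c = (360·14 − 48·209)/936 = -16/3.

m = 1.292, c = -5.333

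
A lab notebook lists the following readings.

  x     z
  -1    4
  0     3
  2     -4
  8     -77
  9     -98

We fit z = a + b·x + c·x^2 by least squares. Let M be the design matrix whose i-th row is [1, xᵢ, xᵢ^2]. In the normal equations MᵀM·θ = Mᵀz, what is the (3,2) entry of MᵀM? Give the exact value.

Row 3 ↔ basis x^2, column 2 ↔ basis x, so (MᵀM)_{3,2} = Σᵢ (x^2)·(x) = (1)·(-1) + (0)·(0) + (4)·(2) + (64)·(8) + (81)·(9) = 1248.

1248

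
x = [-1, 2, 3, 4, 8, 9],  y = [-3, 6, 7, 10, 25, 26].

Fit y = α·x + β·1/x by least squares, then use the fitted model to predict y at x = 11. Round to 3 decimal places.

ŷ = 32.204

Normal-equation sums: Σx·x = 175, Σx·1/x = 6, Σ1/x·1/x = 7525/5184.
Right-hand side: Σx·y = 510, Σ1/x·y = 1213/72.
MᵀM·[α, β]ᵀ = Mᵀy becomes [[175, 6]; [6, 7525/5184]]·[α, β]ᵀ = [510, 1213/72]ᵀ.
Determinant 175·(7525/5184) − 6² = 1130251/5184.
α = (510·(7525/5184) − 6·(1213/72))/(1130251/5184) = 3313734/1130251; β = (175·(1213/72) − 6·510)/(1130251/5184) = -579240/1130251.
At x = 11: ŷ = (3313734/1130251)·(11) + (-579240/1130251)·(1/11) = 400382574/12432761.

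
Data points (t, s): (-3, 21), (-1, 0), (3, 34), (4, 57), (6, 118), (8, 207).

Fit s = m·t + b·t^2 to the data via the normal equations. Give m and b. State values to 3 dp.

m = 2.119, b = 2.965

The normal system XᵀX·[m, b]ᵀ = Xᵀs is [[135, 791]; [791, 5811]]·[m, b]ᵀ = [2631, 18903]ᵀ.
det = 135·5811 − 791² = 158804.
m = (2631·5811 − 791·18903)/158804 = 84117/39701; b = (135·18903 − 791·2631)/158804 = 117696/39701.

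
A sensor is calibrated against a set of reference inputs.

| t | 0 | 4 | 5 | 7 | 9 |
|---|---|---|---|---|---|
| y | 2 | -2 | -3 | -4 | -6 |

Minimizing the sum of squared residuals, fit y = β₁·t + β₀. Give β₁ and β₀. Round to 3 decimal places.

With design matrix X, XᵀX = [[171, 25]; [25, 5]] and Xᵀy = [-105, -13]ᵀ.
Determinant 171·5 − 25² = 230.
β₁ = ((-105)·5 − 25·(-13))/230 = -20/23; β₀ = (171·(-13) − 25·(-105))/230 = 201/115.

β₁ = -0.870, β₀ = 1.748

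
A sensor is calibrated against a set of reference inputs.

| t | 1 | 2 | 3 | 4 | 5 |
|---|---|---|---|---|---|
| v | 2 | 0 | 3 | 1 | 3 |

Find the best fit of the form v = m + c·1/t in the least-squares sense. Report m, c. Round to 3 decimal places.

The normal equations are: 5·m + (137/60)·c = 9;  (137/60)·m + (5269/3600)·c = 77/20.
Eliminating c: (5269/3600)·(row 1) − (137/60)·(row 2) gives (947/450)·m = (5269/3600)·9 − (137/60)·(77/20) = 2629/600, so m = 7887/3788.
Then c = ((77/20) − (137/60)·(7887/3788))/(5269/3600) = -585/947.

m = 2.082, c = -0.618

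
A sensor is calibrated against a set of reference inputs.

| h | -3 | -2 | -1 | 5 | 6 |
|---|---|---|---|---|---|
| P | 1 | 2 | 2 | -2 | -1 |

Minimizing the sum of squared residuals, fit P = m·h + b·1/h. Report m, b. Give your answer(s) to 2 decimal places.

m = -0.20, b = -2.04

The normal system AᵀA·[m, b]ᵀ = AᵀP is [[75, 5]; [5, 643/450]]·[m, b]ᵀ = [-25, -39/10]ᵀ.
Δ = 75·(643/450) − 5² = 493/6.
m = ((-25)·(643/450) − 5·(-39/10))/(493/6) = -292/1479; b = (75·(-39/10) − 5·(-25))/(493/6) = -1005/493.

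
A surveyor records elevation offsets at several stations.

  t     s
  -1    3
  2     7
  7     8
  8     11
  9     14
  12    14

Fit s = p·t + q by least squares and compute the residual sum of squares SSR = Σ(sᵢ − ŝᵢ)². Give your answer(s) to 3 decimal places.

SSR = 10.717

The normal equations are: 343·p + 37·q = 449;  37·p + 6·q = 57.
Eliminating q: 6·(row 1) − 37·(row 2) gives 689·p = 6·449 − 37·57 = 585, so p = 45/53.
Then q = (57 − 37·(45/53))/6 = 226/53.
Residuals: -22/53, 55/53, -117/53, -3/53, 111/53, -24/53; SSR = 568/53.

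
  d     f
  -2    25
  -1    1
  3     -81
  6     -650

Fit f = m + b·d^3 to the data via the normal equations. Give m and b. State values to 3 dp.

From the data, Σ1 = 4, Σd^3 = 234, Σd^3·d^3 = 47450.
For Xᵀf: Σf = -705, Σd^3·f = -142788.
Normal equations: [[4, 234]; [234, 47450]]·[m, b]ᵀ = [-705, -142788]ᵀ.
Determinant 4·47450 − 234² = 135044.
m = ((-705)·47450 − 234·(-142788))/135044 = -219/742; b = (4·(-142788) − 234·(-705))/135044 = -29013/9646.

m = -0.295, b = -3.008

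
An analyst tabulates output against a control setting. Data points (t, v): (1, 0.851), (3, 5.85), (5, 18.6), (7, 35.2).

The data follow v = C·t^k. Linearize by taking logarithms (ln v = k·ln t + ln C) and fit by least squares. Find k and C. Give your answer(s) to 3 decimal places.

Taking logs, ln v = k·ln t + ln C, so regress ln v on ln t.
Sums: Σln t = 4.6540, Σ(ln t)² = 7.5838, Σln v = 8.0893, Σln t·ln v = 13.5748.
Normal system: [[7.5838, 4.6540]; [4.6540, 4]]·[k, ln C]ᵀ = [13.5748, 8.0893]ᵀ.
Δ = 7.5838·4 − (4.6540)² = 8.6759; k = (13.5748·4 − 4.6540·8.0893)/8.6759 = 1.91931, ln C = (7.5838·8.0893 − 4.6540·13.5748)/8.6759 = -0.21077, so C = exp(-0.21077) = 0.80996.

k = 1.919, C = 0.810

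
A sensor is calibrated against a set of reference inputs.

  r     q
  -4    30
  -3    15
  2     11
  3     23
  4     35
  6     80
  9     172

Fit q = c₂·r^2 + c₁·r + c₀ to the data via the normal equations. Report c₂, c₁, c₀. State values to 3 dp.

c₂ = 2.009, c₁ = 0.961, c₀ = 0.866

From the data, Σr^2·r^2 = 8547, Σr^2·r = 953, Σr^2 = 171, Σr·r = 171, Σr = 17, Σ1 = 7.
Right-hand side: Σr^2·q = 18238, Σr·q = 2094, Σq = 366.
So AᵀA·[c₂, c₁, c₀]ᵀ = Aᵀq: [[8547, 953, 171]; [953, 171, 17]; [171, 17, 7]]·[c₂, c₁, c₀]ᵀ = [18238, 2094, 366]ᵀ.
Inverting the 3×3 Gram matrix, [c₂, c₁, c₀]ᵀ = [244103/121484, 116779/121484, 26296/30371]ᵀ.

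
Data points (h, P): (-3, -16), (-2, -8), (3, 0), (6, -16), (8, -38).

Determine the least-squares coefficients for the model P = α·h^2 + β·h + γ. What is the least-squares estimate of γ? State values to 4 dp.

Setting ∂/∂α … = 0 gives: 5570·α + 720·β + 122·γ = -3184;  720·α + 122·β + 12·γ = -336;  122·α + 12·β + 5·γ = -78.
(Σh^2·h^2 = 5570, Σh^2·h = 720, Σh^2 = 122, Σh·h = 122, Σh = 12, Σ1 = 5, Σh^2·P = -3184, Σh·P = -336, ΣP = -78.)
Solving the 3×3 system (Gaussian elimination) gives α = -69754/73983, β = 67204/24661, γ = 9142/10569.

γ = 0.8650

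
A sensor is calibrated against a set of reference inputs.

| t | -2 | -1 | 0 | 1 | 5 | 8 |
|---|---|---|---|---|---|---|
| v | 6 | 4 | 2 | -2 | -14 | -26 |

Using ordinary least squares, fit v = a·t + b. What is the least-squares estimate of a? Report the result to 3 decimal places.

With design matrix M, MᵀM = [[95, 11]; [11, 6]] and Mᵀv = [-296, -30]ᵀ.
Δ = 95·6 − 11² = 449.
a = ((-296)·6 − 11·(-30))/449 = -1446/449; b = (95·(-30) − 11·(-296))/449 = 406/449.

a = -3.220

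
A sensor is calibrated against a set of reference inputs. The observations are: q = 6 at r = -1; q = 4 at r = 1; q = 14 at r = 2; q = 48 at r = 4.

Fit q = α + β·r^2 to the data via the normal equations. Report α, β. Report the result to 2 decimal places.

Sums needed: Σ1 = 4, Σr^2 = 22, Σr^2·r^2 = 274.
Moment sums: Σq = 72, Σr^2·q = 834.
det = 4·274 − 22² = 612.
α = (72·274 − 22·834)/612 = 115/51; β = (4·834 − 22·72)/612 = 146/51.

α = 2.25, β = 2.86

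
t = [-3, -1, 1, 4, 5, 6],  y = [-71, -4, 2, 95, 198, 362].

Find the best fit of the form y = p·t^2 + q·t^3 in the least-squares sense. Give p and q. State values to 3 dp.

Sums needed: Σt^2·t^2 = 2260, Σt^2·t^3 = 11682, Σt^3·t^3 = 67108.
Moment sums: Σt^2·y = 18861, Σt^3·y = 110945.
Determinant 2260·67108 − 11682² = 15194956.
p = (18861·67108 − 11682·110945)/15194956 = -15167751/7597478; q = (2260·110945 − 11682·18861)/15194956 = 15200749/7597478.

p = -1.996, q = 2.001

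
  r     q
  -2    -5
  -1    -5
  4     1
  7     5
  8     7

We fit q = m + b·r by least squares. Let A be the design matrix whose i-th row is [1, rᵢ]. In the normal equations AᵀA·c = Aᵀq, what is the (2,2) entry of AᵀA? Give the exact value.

Row 2 ↔ basis r, column 2 ↔ basis r, so (AᵀA)_{2,2} = Σᵢ (r)·(r) = (-2)·(-2) + (-1)·(-1) + (4)·(4) + (7)·(7) + (8)·(8) = 134.

134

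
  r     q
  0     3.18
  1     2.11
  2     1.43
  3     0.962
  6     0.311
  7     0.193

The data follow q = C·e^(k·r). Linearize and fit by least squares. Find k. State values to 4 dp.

Let Y = ln q. Fitting Y = k·r + ln C by least squares:
Over the data: Σr = 19.0000, Σ(r)² = 99.0000, Σln q = -0.5905, Σr·ln q = -17.1774.
Normal system: [[99.0000, 19.0000]; [19.0000, 6]]·[k, ln C]ᵀ = [-17.1774, -0.5905]ᵀ.
Δ = 99.0000·6 − (19.0000)² = 233.0000; k = (-17.1774·6 − 19.0000·-0.5905)/233.0000 = -0.39418, ln C = (99.0000·-0.5905 − 19.0000·-17.1774)/233.0000 = 1.14982.

k = -0.3942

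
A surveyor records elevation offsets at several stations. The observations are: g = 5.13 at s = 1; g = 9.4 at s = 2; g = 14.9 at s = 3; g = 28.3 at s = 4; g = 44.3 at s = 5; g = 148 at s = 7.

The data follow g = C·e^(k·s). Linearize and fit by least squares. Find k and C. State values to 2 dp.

k = 0.55, C = 2.96

With ln gᵢ as the transformed response and sᵢ as the regressor:
Sums: Σs = 22.0000, Σ(s)² = 104.0000, Σln g = 18.7082, Σs·ln g = 81.5275.
Normal system: [[104.0000, 22.0000]; [22.0000, 6]]·[k, ln C]ᵀ = [81.5275, 18.7082]ᵀ.
Solving (det = 140.0000): k = 0.55417, ln C = 1.08609, so C = exp(1.08609) = 2.96266.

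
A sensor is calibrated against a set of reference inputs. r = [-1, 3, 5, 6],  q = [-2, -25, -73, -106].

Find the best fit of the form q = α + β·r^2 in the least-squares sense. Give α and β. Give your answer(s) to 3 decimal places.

α = 1.350, β = -2.977

Sums needed: Σ1 = 4, Σr^2 = 71, Σr^2·r^2 = 2003.
Right-hand side: Σq = -206, Σr^2·q = -5868.
Normal equations: [[4, 71]; [71, 2003]]·[α, β]ᵀ = [-206, -5868]ᵀ.
Determinant 4·2003 − 71² = 2971.
α = ((-206)·2003 − 71·(-5868))/2971 = 4010/2971; β = (4·(-5868) − 71·(-206))/2971 = -8846/2971.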